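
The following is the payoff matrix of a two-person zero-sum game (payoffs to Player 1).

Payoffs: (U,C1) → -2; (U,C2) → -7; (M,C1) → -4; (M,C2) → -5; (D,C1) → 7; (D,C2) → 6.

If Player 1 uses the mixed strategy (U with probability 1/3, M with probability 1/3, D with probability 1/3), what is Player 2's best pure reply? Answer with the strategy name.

If Player 2 plays C1, Player 1's expected payoff is (1/3)·(-2) + (1/3)·(-4) + (1/3)·7 = 1/3.
If Player 2 plays C2, Player 1's expected payoff is (1/3)·(-7) + (1/3)·(-5) + (1/3)·6 = -2.
Player 2 minimizes Player 1's payoff; the smallest is -2, so the best response is C2.

C2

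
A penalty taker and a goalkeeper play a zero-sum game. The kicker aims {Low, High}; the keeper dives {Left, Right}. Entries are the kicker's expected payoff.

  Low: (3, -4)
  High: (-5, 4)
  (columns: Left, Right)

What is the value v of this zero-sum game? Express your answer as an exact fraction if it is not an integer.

-1/2

Row minima: Low → -4, High → -5; maximin = -4.
Column maxima: Left → 3, Right → 4; minimax = 3.
-4 ≠ 3, so there is no saddle point; optimal play is mixed.
Let the kicker play Low with probability p. Expected payoff against Left: 3p + (-5)(1−p) = 8p − 5; against Right: (-4)p + 4(1−p) = −8p + 4.
Setting these equal: 8p − 5 = −8p + 4 ⇒ 16p = 9 ⇒ p = 9/16, and the value is (8)·(9/16) − 5 = -1/2.
For the keeper: with q = P(Left), equating Low's and High's payoffs gives 7q − 4 = −9q + 4 ⇒ q = 1/2.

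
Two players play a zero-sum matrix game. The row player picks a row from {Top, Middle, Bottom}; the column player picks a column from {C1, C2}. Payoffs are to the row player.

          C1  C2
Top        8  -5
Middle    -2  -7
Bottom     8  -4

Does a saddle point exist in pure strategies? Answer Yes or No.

Row minima: Top → -5, Middle → -7, Bottom → -4; maximin = -4.
Column maxima: C1 → 8, C2 → -4; minimax = -4.
maximin = minimax = -4, so a saddle point exists.

Yes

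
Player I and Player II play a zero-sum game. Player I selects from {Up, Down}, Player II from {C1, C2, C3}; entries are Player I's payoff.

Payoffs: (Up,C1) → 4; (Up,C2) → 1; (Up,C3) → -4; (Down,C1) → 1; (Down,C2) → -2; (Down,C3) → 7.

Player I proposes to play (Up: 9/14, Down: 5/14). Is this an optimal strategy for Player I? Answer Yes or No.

Yes

Against C1 this mix gives (9/14)·4 + (5/14)·1 = 41/14.
Against C2 this mix gives (9/14)·1 + (5/14)·(-2) = -1/14.
Against C3 this mix gives (9/14)·(-4) + (5/14)·7 = -1/14.
All of Player II's active replies (C2, C3) yield -1/14, and no column does worse for Player I. The mix makes Player II indifferent and guarantees -1/14, so it is optimal.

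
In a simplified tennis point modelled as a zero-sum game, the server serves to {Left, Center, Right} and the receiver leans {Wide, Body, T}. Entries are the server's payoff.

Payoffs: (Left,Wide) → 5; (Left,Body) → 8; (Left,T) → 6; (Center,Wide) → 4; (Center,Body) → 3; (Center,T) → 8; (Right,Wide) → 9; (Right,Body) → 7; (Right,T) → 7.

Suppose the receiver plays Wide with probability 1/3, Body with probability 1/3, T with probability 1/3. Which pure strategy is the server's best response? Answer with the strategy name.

Right

Expected payoff of Left: (1/3)·5 + (1/3)·8 + (1/3)·6 = 19/3.
Expected payoff of Center: (1/3)·4 + (1/3)·3 + (1/3)·8 = 5.
Expected payoff of Right: (1/3)·9 + (1/3)·7 + (1/3)·7 = 23/3.
The largest is 23/3, so the server's best response is Right.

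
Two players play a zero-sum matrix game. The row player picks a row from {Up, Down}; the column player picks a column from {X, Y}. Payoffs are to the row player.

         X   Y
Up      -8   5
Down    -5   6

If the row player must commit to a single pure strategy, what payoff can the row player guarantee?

Row minima: Up → -8, Down → -5.
The best of these is -5.

-5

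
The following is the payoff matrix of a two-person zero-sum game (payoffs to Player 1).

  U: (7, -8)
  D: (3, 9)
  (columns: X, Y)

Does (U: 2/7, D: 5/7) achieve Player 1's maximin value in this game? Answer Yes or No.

Against X this mix gives (2/7)·7 + (5/7)·3 = 29/7.
Against Y this mix gives (2/7)·(-8) + (5/7)·9 = 29/7.
All of Player 2's active replies (X, Y) yield 29/7, and no column does worse for Player 1. The mix makes Player 2 indifferent and guarantees 29/7, so it is optimal.

Yes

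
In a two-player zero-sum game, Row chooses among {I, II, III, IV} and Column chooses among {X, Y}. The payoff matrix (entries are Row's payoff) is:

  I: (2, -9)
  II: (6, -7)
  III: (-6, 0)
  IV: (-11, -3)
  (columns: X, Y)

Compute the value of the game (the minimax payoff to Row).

Row minima: I → -9, II → -7, III → -6, IV → -11; maximin = -6.
Column maxima: X → 6, Y → 0; minimax = 0.
-6 ≠ 0, so there is no saddle point; optimal play is mixed.
I is strictly dominated by II, so Row never plays it.
IV is strictly dominated by III, so Row never plays it.
On the remaining 2×2 (II, III vs X, Y):
Let Row play II with probability p. Expected payoff against X: 6p + (-6)(1−p) = 12p − 6; against Y: (-7)p + 0(1−p) = −7p.
Setting these equal: 12p − 6 = −7p ⇒ 19p = 6 ⇒ p = 6/19, and the value is (12)·(6/19) − 6 = -42/19.
For Column: with q = P(X), equating II's and III's payoffs gives 13q − 7 = −6q ⇒ q = 7/19.

-42/19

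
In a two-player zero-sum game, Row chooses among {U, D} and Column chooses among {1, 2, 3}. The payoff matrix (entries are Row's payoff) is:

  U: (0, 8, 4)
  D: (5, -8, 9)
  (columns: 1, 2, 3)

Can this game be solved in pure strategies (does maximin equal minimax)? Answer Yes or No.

No

Row minima: U → 0, D → -8; maximin = 0.
Column maxima: 1 → 5, 2 → 8, 3 → 9; minimax = 5.
0 ≠ 5, so no pure-strategy equilibrium exists.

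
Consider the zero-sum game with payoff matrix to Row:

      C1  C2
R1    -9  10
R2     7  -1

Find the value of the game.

61/27

Row minima: R1 → -9, R2 → -1; maximin = -1.
Column maxima: C1 → 7, C2 → 10; minimax = 7.
-1 ≠ 7, so there is no saddle point; optimal play is mixed.
Let Row play R1 with probability p. Expected payoff against C1: (-9)p + 7(1−p) = −16p + 7; against C2: 10p + (-1)(1−p) = 11p − 1.
Setting these equal: −16p + 7 = 11p − 1 ⇒ −27p = -8 ⇒ p = 8/27, and the value is (-16)·(8/27) + 7 = 61/27.
For Column: with q = P(C1), equating R1's and R2's payoffs gives −19q + 10 = 8q − 1 ⇒ q = 11/27.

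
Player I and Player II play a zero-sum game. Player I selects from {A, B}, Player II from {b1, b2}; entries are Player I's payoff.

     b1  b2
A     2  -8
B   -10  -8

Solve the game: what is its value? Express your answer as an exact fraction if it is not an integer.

-8

Row minima: A → -8, B → -10; maximin = -8.
Column maxima: b1 → 2, b2 → -8; minimax = -8.
Since maximin = minimax = -8, there is a saddle point and the value is -8.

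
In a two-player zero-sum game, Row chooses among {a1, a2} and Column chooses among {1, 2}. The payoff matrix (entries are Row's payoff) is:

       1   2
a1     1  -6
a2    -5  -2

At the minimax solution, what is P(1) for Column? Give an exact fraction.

2/5

Row minima: a1 → -6, a2 → -5; maximin = -5.
Column maxima: 1 → 1, 2 → -2; minimax = -2.
-5 ≠ -2, so there is no saddle point; optimal play is mixed.
Let Row play a1 with probability p. Expected payoff against 1: 1p + (-5)(1−p) = 6p − 5; against 2: (-6)p + (-2)(1−p) = −4p − 2.
Setting these equal: 6p − 5 = −4p − 2 ⇒ 10p = 3 ⇒ p = 3/10, and the value is (6)·(3/10) − 5 = -16/5.
For Column: with q = P(1), equating a1's and a2's payoffs gives 7q − 6 = −3q − 2 ⇒ q = 2/5.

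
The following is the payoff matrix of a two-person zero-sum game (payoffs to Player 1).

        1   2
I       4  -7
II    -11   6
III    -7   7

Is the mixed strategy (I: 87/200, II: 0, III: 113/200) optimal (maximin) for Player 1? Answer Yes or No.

No

Against 1 this mix gives (87/200)·4 + (113/200)·(-7) = -443/200.
Against 2 this mix gives (87/200)·(-7) + (113/200)·7 = 91/100.
Player 2 will play 1, holding Player 1 to -443/200. Shifting weight toward the row that does better against 1 would raise this floor (the equalizing mix achieves -21/25 against both 1 and 2), so the proposed strategy is not optimal.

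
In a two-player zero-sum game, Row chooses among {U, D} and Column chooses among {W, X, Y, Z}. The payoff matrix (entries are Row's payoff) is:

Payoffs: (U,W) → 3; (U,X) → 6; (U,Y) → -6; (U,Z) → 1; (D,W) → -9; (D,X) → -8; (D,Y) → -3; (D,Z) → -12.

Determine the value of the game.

Row minima: U → -6, D → -12; maximin = -6.
Column maxima: W → 3, X → 6, Y → -3, Z → 1; minimax = -3.
-6 ≠ -3, so there is no saddle point; optimal play is mixed.
W is strictly dominated by Z (it gives Row strictly more in every row), so Column never plays it.
X is strictly dominated by Z (it gives Row strictly more in every row), so Column never plays it.
On the remaining 2×2 (U, D vs Y, Z):
Let Row play U with probability p. Expected payoff against Y: (-6)p + (-3)(1−p) = −3p − 3; against Z: 1p + (-12)(1−p) = 13p − 12.
Setting these equal: −3p − 3 = 13p − 12 ⇒ −16p = -9 ⇒ p = 9/16, and the value is (-3)·(9/16) − 3 = -75/16.
For Column: with q = P(Y), equating U's and D's payoffs gives −7q + 1 = 9q − 12 ⇒ q = 13/16.

-75/16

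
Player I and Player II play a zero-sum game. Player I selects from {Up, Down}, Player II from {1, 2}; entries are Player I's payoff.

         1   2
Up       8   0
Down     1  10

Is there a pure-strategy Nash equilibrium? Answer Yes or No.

No

Row minima: Up → 0, Down → 1; maximin = 1.
Column maxima: 1 → 8, 2 → 10; minimax = 8.
1 ≠ 8, so no pure-strategy equilibrium exists.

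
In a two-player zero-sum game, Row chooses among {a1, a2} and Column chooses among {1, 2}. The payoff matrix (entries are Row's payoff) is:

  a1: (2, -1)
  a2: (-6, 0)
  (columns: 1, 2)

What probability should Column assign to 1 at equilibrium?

1/9

Row minima: a1 → -1, a2 → -6; maximin = -1.
Column maxima: 1 → 2, 2 → 0; minimax = 0.
-1 ≠ 0, so there is no saddle point; optimal play is mixed.
Let Row play a1 with probability p. Expected payoff against 1: 2p + (-6)(1−p) = 8p − 6; against 2: (-1)p + 0(1−p) = −p.
Setting these equal: 8p − 6 = −p ⇒ 9p = 6 ⇒ p = 2/3, and the value is (8)·(2/3) − 6 = -2/3.
For Column: with q = P(1), equating a1's and a2's payoffs gives 3q − 1 = −6q ⇒ q = 1/9.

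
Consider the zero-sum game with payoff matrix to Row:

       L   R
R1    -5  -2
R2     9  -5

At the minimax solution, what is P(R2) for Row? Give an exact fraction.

Row minima: R1 → -5, R2 → -5; maximin = -5.
Column maxima: L → 9, R → -2; minimax = -2.
-5 ≠ -2, so there is no saddle point; optimal play is mixed.
Let Row play R1 with probability p. Expected payoff against L: (-5)p + 9(1−p) = −14p + 9; against R: (-2)p + (-5)(1−p) = 3p − 5.
Setting these equal: −14p + 9 = 3p − 5 ⇒ −17p = -14 ⇒ p = 14/17, and the value is (-14)·(14/17) + 9 = -43/17.
For Column: with q = P(L), equating R1's and R2's payoffs gives −3q − 2 = 14q − 5 ⇒ q = 3/17.

3/17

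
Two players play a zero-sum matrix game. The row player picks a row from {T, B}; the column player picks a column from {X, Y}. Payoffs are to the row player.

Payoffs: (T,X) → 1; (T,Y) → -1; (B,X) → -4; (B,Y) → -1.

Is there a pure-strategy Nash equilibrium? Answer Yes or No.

Row minima: T → -1, B → -4; maximin = -1.
Column maxima: X → 1, Y → -1; minimax = -1.
maximin = minimax = -1, so a saddle point exists.

Yes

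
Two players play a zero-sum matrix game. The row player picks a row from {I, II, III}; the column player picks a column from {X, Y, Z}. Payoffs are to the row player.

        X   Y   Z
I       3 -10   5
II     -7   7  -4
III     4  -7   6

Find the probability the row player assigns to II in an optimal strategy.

Row minima: I → -10, II → -7, III → -7; maximin = -7.
Column maxima: X → 4, Y → 7, Z → 6; minimax = 4.
-7 ≠ 4, so there is no saddle point; optimal play is mixed.
I is strictly dominated by III, so the row player never plays it.
Z is strictly dominated by X (it gives the row player strictly more in every row), so the column player never plays it.
On the remaining 2×2 (II, III vs X, Y):
Let the row player play II with probability p. Expected payoff against X: (-7)p + 4(1−p) = −11p + 4; against Y: 7p + (-7)(1−p) = 14p − 7.
Setting these equal: −11p + 4 = 14p − 7 ⇒ −25p = -11 ⇒ p = 11/25, and the value is (-11)·(11/25) + 4 = -21/25.
For the column player: with q = P(X), equating II's and III's payoffs gives −14q + 7 = 11q − 7 ⇒ q = 14/25.

11/25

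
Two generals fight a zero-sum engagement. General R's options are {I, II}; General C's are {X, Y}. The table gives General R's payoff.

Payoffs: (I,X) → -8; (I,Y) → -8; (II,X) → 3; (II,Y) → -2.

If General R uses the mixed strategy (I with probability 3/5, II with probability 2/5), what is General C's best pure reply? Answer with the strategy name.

If General C plays X, General R's expected payoff is (3/5)·(-8) + (2/5)·3 = -18/5.
If General C plays Y, General R's expected payoff is (3/5)·(-8) + (2/5)·(-2) = -28/5.
General C minimizes General R's payoff; the smallest is -28/5, so the best response is Y.

Y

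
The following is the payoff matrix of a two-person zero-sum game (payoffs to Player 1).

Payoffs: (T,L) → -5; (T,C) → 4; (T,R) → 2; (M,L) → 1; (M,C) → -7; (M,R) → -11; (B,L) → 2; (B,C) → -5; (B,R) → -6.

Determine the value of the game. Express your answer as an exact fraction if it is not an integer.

-26/15

Row minima: T → -5, M → -11, B → -6; maximin = -5.
Column maxima: L → 2, C → 4, R → 2; minimax = 2.
-5 ≠ 2, so there is no saddle point; optimal play is mixed.
M is strictly dominated by B, so Player 1 never plays it.
C is strictly dominated by R (it gives Player 1 strictly more in every row), so Player 2 never plays it.
On the remaining 2×2 (T, B vs L, R):
Let Player 1 play T with probability p. Expected payoff against L: (-5)p + 2(1−p) = −7p + 2; against R: 2p + (-6)(1−p) = 8p − 6.
Setting these equal: −7p + 2 = 8p − 6 ⇒ −15p = -8 ⇒ p = 8/15, and the value is (-7)·(8/15) + 2 = -26/15.
For Player 2: with q = P(L), equating T's and B's payoffs gives −7q + 2 = 8q − 6 ⇒ q = 8/15.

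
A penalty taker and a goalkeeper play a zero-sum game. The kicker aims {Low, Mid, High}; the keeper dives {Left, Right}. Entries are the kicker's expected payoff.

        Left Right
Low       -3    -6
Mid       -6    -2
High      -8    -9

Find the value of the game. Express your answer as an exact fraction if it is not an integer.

-30/7

Row minima: Low → -6, Mid → -6, High → -9; maximin = -6.
Column maxima: Left → -3, Right → -2; minimax = -3.
-6 ≠ -3, so there is no saddle point; optimal play is mixed.
High is strictly dominated by Low, so the kicker never plays it.
On the remaining 2×2 (Low, Mid vs Left, Right):
Let the kicker play Low with probability p. Expected payoff against Left: (-3)p + (-6)(1−p) = 3p − 6; against Right: (-6)p + (-2)(1−p) = −4p − 2.
Setting these equal: 3p − 6 = −4p − 2 ⇒ 7p = 4 ⇒ p = 4/7, and the value is (3)·(4/7) − 6 = -30/7.
For the keeper: with q = P(Left), equating Low's and Mid's payoffs gives 3q − 6 = −4q − 2 ⇒ q = 4/7.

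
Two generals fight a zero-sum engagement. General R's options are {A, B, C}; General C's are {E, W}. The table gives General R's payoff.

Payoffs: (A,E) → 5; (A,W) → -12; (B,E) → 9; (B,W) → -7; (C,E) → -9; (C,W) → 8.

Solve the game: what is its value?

3/11

Row minima: A → -12, B → -7, C → -9; maximin = -7.
Column maxima: E → 9, W → 8; minimax = 8.
-7 ≠ 8, so there is no saddle point; optimal play is mixed.
A is strictly dominated by B, so General R never plays it.
On the remaining 2×2 (B, C vs E, W):
Let General R play B with probability p. Expected payoff against E: 9p + (-9)(1−p) = 18p − 9; against W: (-7)p + 8(1−p) = −15p + 8.
Setting these equal: 18p − 9 = −15p + 8 ⇒ 33p = 17 ⇒ p = 17/33, and the value is (18)·(17/33) − 9 = 3/11.
For General C: with q = P(E), equating B's and C's payoffs gives 16q − 7 = −17q + 8 ⇒ q = 5/11.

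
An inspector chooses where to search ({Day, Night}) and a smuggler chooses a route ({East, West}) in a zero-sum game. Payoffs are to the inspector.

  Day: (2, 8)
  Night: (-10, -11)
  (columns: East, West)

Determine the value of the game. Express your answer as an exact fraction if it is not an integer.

Row minima: Day → 2, Night → -11; maximin = 2.
Column maxima: East → 2, West → 8; minimax = 2.
Since maximin = minimax = 2, there is a saddle point and the value is 2.

2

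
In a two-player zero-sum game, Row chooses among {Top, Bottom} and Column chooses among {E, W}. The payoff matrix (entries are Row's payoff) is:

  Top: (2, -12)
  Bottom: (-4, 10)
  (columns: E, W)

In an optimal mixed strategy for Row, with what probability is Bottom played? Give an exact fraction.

Row minima: Top → -12, Bottom → -4; maximin = -4.
Column maxima: E → 2, W → 10; minimax = 2.
-4 ≠ 2, so there is no saddle point; optimal play is mixed.
Let Row play Top with probability p. Expected payoff against E: 2p + (-4)(1−p) = 6p − 4; against W: (-12)p + 10(1−p) = −22p + 10.
Setting these equal: 6p − 4 = −22p + 10 ⇒ 28p = 14 ⇒ p = 1/2, and the value is (6)·(1/2) − 4 = -1.
For Column: with q = P(E), equating Top's and Bottom's payoffs gives 14q − 12 = −14q + 10 ⇒ q = 11/14.

1/2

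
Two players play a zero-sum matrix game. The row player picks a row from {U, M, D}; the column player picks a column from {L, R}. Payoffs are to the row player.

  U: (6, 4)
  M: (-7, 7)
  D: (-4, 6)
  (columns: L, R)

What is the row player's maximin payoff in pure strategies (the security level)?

4

Row minima: U → 4, M → -7, D → -4.
The best of these is 4.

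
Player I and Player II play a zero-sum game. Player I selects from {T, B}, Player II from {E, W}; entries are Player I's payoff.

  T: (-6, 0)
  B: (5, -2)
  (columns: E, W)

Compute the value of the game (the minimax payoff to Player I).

Row minima: T → -6, B → -2; maximin = -2.
Column maxima: E → 5, W → 0; minimax = 0.
-2 ≠ 0, so there is no saddle point; optimal play is mixed.
Let Player I play T with probability p. Expected payoff against E: (-6)p + 5(1−p) = −11p + 5; against W: 0p + (-2)(1−p) = 2p − 2.
Setting these equal: −11p + 5 = 2p − 2 ⇒ −13p = -7 ⇒ p = 7/13, and the value is (-11)·(7/13) + 5 = -12/13.
For Player II: with q = P(E), equating T's and B's payoffs gives −6q = 7q − 2 ⇒ q = 2/13.

-12/13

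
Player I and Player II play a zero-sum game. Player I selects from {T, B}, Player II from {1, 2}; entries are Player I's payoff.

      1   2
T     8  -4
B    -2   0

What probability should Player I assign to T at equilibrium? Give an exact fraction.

1/7

Row minima: T → -4, B → -2; maximin = -2.
Column maxima: 1 → 8, 2 → 0; minimax = 0.
-2 ≠ 0, so there is no saddle point; optimal play is mixed.
Let Player I play T with probability p. Expected payoff against 1: 8p + (-2)(1−p) = 10p − 2; against 2: (-4)p + 0(1−p) = −4p.
Setting these equal: 10p − 2 = −4p ⇒ 14p = 2 ⇒ p = 1/7, and the value is (10)·(1/7) − 2 = -4/7.
For Player II: with q = P(1), equating T's and B's payoffs gives 12q − 4 = −2q ⇒ q = 2/7.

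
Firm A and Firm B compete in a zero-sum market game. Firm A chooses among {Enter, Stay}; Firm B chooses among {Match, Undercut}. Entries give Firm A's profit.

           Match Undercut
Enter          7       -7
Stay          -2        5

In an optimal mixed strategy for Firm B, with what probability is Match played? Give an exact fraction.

Row minima: Enter → -7, Stay → -2; maximin = -2.
Column maxima: Match → 7, Undercut → 5; minimax = 5.
-2 ≠ 5, so there is no saddle point; optimal play is mixed.
Let Firm A play Enter with probability p. Expected payoff against Match: 7p + (-2)(1−p) = 9p − 2; against Undercut: (-7)p + 5(1−p) = −12p + 5.
Setting these equal: 9p − 2 = −12p + 5 ⇒ 21p = 7 ⇒ p = 1/3, and the value is (9)·(1/3) − 2 = 1.
For Firm B: with q = P(Match), equating Enter's and Stay's payoffs gives 14q − 7 = −7q + 5 ⇒ q = 4/7.

4/7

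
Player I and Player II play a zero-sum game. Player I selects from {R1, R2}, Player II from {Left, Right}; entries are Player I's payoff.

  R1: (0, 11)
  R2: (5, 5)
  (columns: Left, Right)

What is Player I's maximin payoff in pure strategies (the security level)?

5

Row minima: R1 → 0, R2 → 5.
The best of these is 5.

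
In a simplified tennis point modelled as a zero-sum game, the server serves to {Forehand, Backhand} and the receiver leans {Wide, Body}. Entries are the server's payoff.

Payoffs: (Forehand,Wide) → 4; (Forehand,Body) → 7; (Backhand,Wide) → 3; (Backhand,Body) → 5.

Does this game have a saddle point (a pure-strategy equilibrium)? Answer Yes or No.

Yes

Row minima: Forehand → 4, Backhand → 3; maximin = 4.
Column maxima: Wide → 4, Body → 7; minimax = 4.
maximin = minimax = 4, so a saddle point exists.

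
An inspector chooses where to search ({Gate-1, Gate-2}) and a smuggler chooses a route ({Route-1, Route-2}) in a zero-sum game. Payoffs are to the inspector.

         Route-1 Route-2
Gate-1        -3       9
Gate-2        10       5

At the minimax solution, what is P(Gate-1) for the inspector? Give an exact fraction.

5/17

Row minima: Gate-1 → -3, Gate-2 → 5; maximin = 5.
Column maxima: Route-1 → 10, Route-2 → 9; minimax = 9.
5 ≠ 9, so there is no saddle point; optimal play is mixed.
Let the inspector play Gate-1 with probability p. Expected payoff against Route-1: (-3)p + 10(1−p) = −13p + 10; against Route-2: 9p + 5(1−p) = 4p + 5.
Setting these equal: −13p + 10 = 4p + 5 ⇒ −17p = -5 ⇒ p = 5/17, and the value is (-13)·(5/17) + 10 = 105/17.
For the smuggler: with q = P(Route-1), equating Gate-1's and Gate-2's payoffs gives −12q + 9 = 5q + 5 ⇒ q = 4/17.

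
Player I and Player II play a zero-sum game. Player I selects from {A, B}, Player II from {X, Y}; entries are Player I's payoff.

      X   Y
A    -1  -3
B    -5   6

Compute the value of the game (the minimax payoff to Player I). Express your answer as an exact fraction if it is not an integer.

-21/13

Row minima: A → -3, B → -5; maximin = -3.
Column maxima: X → -1, Y → 6; minimax = -1.
-3 ≠ -1, so there is no saddle point; optimal play is mixed.
Let Player I play A with probability p. Expected payoff against X: (-1)p + (-5)(1−p) = 4p − 5; against Y: (-3)p + 6(1−p) = −9p + 6.
Setting these equal: 4p − 5 = −9p + 6 ⇒ 13p = 11 ⇒ p = 11/13, and the value is (4)·(11/13) − 5 = -21/13.
For Player II: with q = P(X), equating A's and B's payoffs gives 2q − 3 = −11q + 6 ⇒ q = 9/13.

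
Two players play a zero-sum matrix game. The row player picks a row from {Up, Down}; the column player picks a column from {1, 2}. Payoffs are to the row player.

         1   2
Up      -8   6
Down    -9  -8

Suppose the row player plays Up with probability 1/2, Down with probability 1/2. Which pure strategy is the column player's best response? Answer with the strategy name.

1

If the column player plays 1, the row player's expected payoff is (1/2)·(-8) + (1/2)·(-9) = -17/2.
If the column player plays 2, the row player's expected payoff is (1/2)·6 + (1/2)·(-8) = -1.
The column player minimizes the row player's payoff; the smallest is -17/2, so the best response is 1.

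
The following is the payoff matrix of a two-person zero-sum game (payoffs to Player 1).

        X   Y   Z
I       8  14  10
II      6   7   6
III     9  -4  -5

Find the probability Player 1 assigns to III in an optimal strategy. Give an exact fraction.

1/8

Row minima: I → 8, II → 6, III → -5; maximin = 8.
Column maxima: X → 9, Y → 14, Z → 10; minimax = 9.
8 ≠ 9, so there is no saddle point; optimal play is mixed.
II is strictly dominated by I, so Player 1 never plays it.
Y is strictly dominated by Z (it gives Player 1 strictly more in every row), so Player 2 never plays it.
On the remaining 2×2 (I, III vs X, Z):
Let Player 1 play I with probability p. Expected payoff against X: 8p + 9(1−p) = −p + 9; against Z: 10p + (-5)(1−p) = 15p − 5.
Setting these equal: −p + 9 = 15p − 5 ⇒ −16p = -14 ⇒ p = 7/8, and the value is (-1)·(7/8) + 9 = 65/8.
For Player 2: with q = P(X), equating I's and III's payoffs gives −2q + 10 = 14q − 5 ⇒ q = 15/16.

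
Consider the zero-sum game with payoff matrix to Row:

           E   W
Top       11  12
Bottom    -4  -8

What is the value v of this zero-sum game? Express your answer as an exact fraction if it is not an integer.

11

Row minima: Top → 11, Bottom → -8; maximin = 11.
Column maxima: E → 11, W → 12; minimax = 11.
Since maximin = minimax = 11, there is a saddle point and the value is 11.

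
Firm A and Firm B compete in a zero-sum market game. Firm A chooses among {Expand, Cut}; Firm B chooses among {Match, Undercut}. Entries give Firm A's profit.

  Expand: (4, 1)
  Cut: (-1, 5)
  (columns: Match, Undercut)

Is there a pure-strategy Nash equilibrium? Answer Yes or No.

Row minima: Expand → 1, Cut → -1; maximin = 1.
Column maxima: Match → 4, Undercut → 5; minimax = 4.
1 ≠ 4, so no pure-strategy equilibrium exists.

No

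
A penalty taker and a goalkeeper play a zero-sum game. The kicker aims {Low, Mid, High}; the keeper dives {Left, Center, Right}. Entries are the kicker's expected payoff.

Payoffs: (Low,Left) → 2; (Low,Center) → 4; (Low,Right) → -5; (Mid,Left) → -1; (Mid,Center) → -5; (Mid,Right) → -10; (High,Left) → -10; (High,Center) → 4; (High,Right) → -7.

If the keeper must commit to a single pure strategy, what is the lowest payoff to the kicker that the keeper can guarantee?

-5

Column maxima: Left → 2, Center → 4, Right → -5.
The smallest of these is -5.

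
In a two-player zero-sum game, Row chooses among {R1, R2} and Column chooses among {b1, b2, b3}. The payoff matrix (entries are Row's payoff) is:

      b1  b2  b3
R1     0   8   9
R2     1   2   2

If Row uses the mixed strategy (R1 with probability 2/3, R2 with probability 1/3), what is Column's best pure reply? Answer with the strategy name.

If Column plays b1, Row's expected payoff is (2/3)·0 + (1/3)·1 = 1/3.
If Column plays b2, Row's expected payoff is (2/3)·8 + (1/3)·2 = 6.
If Column plays b3, Row's expected payoff is (2/3)·9 + (1/3)·2 = 20/3.
Column minimizes Row's payoff; the smallest is 1/3, so the best response is b1.

b1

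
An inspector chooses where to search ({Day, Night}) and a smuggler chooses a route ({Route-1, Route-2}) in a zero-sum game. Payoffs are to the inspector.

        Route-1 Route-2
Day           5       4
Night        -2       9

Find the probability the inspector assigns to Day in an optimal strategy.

Row minima: Day → 4, Night → -2; maximin = 4.
Column maxima: Route-1 → 5, Route-2 → 9; minimax = 5.
4 ≠ 5, so there is no saddle point; optimal play is mixed.
Let the inspector play Day with probability p. Expected payoff against Route-1: 5p + (-2)(1−p) = 7p − 2; against Route-2: 4p + 9(1−p) = −5p + 9.
Setting these equal: 7p − 2 = −5p + 9 ⇒ 12p = 11 ⇒ p = 11/12, and the value is (7)·(11/12) − 2 = 53/12.
For the smuggler: with q = P(Route-1), equating Day's and Night's payoffs gives q + 4 = −11q + 9 ⇒ q = 5/12.

11/12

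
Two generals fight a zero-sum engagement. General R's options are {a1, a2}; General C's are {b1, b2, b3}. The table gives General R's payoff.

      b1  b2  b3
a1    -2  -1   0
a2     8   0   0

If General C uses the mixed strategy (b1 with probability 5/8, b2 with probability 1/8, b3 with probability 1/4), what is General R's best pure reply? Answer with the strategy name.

a2

Expected payoff of a1: (5/8)·(-2) + (1/8)·(-1) + (1/4)·0 = -11/8.
Expected payoff of a2: (5/8)·8 + (1/8)·0 + (1/4)·0 = 5.
The largest is 5, so General R's best response is a2.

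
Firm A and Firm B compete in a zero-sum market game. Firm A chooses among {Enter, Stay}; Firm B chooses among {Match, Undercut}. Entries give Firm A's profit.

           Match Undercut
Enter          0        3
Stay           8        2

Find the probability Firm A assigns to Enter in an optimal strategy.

2/3

Row minima: Enter → 0, Stay → 2; maximin = 2.
Column maxima: Match → 8, Undercut → 3; minimax = 3.
2 ≠ 3, so there is no saddle point; optimal play is mixed.
Let Firm A play Enter with probability p. Expected payoff against Match: 0p + 8(1−p) = −8p + 8; against Undercut: 3p + 2(1−p) = p + 2.
Setting these equal: −8p + 8 = p + 2 ⇒ −9p = -6 ⇒ p = 2/3, and the value is (-8)·(2/3) + 8 = 8/3.
For Firm B: with q = P(Match), equating Enter's and Stay's payoffs gives −3q + 3 = 6q + 2 ⇒ q = 1/9.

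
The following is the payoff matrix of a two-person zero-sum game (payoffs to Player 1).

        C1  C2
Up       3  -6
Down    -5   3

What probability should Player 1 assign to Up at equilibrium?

8/17

Row minima: Up → -6, Down → -5; maximin = -5.
Column maxima: C1 → 3, C2 → 3; minimax = 3.
-5 ≠ 3, so there is no saddle point; optimal play is mixed.
Let Player 1 play Up with probability p. Expected payoff against C1: 3p + (-5)(1−p) = 8p − 5; against C2: (-6)p + 3(1−p) = −9p + 3.
Setting these equal: 8p − 5 = −9p + 3 ⇒ 17p = 8 ⇒ p = 8/17, and the value is (8)·(8/17) − 5 = -21/17.
For Player 2: with q = P(C1), equating Up's and Down's payoffs gives 9q − 6 = −8q + 3 ⇒ q = 9/17.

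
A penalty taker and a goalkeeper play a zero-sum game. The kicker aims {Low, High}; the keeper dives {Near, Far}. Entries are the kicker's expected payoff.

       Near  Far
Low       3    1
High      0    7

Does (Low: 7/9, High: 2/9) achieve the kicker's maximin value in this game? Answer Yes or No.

Against Near this mix gives (7/9)·3 + (2/9)·0 = 7/3.
Against Far this mix gives (7/9)·1 + (2/9)·7 = 7/3.
All of the keeper's active replies (Near, Far) yield 7/3, and no column does worse for the kicker. The mix makes the keeper indifferent and guarantees 7/3, so it is optimal.

Yes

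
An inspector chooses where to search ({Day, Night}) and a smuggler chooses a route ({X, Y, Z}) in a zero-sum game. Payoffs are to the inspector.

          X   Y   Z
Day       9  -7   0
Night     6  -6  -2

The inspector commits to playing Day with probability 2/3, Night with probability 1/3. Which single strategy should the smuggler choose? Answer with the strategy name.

Y

If the smuggler plays X, the inspector's expected payoff is (2/3)·9 + (1/3)·6 = 8.
If the smuggler plays Y, the inspector's expected payoff is (2/3)·(-7) + (1/3)·(-6) = -20/3.
If the smuggler plays Z, the inspector's expected payoff is (2/3)·0 + (1/3)·(-2) = -2/3.
The smuggler minimizes the inspector's payoff; the smallest is -20/3, so the best response is Y.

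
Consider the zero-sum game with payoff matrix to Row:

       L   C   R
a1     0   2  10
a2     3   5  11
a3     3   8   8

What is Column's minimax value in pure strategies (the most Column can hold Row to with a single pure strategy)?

Column maxima: L → 3, C → 8, R → 11.
The smallest of these is 3.

3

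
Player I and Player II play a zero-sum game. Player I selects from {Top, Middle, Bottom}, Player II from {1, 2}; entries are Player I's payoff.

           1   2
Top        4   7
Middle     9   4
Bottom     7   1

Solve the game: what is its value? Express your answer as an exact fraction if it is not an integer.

Row minima: Top → 4, Middle → 4, Bottom → 1; maximin = 4.
Column maxima: 1 → 9, 2 → 7; minimax = 7.
4 ≠ 7, so there is no saddle point; optimal play is mixed.
Bottom is strictly dominated by Middle, so Player I never plays it.
On the remaining 2×2 (Top, Middle vs 1, 2):
Let Player I play Top with probability p. Expected payoff against 1: 4p + 9(1−p) = −5p + 9; against 2: 7p + 4(1−p) = 3p + 4.
Setting these equal: −5p + 9 = 3p + 4 ⇒ −8p = -5 ⇒ p = 5/8, and the value is (-5)·(5/8) + 9 = 47/8.
For Player II: with q = P(1), equating Top's and Middle's payoffs gives −3q + 7 = 5q + 4 ⇒ q = 3/8.

47/8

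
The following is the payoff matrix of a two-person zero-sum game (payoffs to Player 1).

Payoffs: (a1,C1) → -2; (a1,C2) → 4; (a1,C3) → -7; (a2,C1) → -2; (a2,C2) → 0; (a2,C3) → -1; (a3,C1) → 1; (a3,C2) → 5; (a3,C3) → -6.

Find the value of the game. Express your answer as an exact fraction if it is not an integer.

-13/8

Row minima: a1 → -7, a2 → -2, a3 → -6; maximin = -2.
Column maxima: C1 → 1, C2 → 5, C3 → -1; minimax = -1.
-2 ≠ -1, so there is no saddle point; optimal play is mixed.
a1 is strictly dominated by a3, so Player 1 never plays it.
C2 is strictly dominated by C1 (it gives Player 1 strictly more in every row), so Player 2 never plays it.
On the remaining 2×2 (a2, a3 vs C1, C3):
Let Player 1 play a2 with probability p. Expected payoff against C1: (-2)p + 1(1−p) = −3p + 1; against C3: (-1)p + (-6)(1−p) = 5p − 6.
Setting these equal: −3p + 1 = 5p − 6 ⇒ −8p = -7 ⇒ p = 7/8, and the value is (-3)·(7/8) + 1 = -13/8.
For Player 2: with q = P(C1), equating a2's and a3's payoffs gives −q − 1 = 7q − 6 ⇒ q = 5/8.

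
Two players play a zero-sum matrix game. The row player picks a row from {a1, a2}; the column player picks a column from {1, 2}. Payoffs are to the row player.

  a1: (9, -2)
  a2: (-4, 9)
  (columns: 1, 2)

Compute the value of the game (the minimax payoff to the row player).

Row minima: a1 → -2, a2 → -4; maximin = -2.
Column maxima: 1 → 9, 2 → 9; minimax = 9.
-2 ≠ 9, so there is no saddle point; optimal play is mixed.
Let the row player play a1 with probability p. Expected payoff against 1: 9p + (-4)(1−p) = 13p − 4; against 2: (-2)p + 9(1−p) = −11p + 9.
Setting these equal: 13p − 4 = −11p + 9 ⇒ 24p = 13 ⇒ p = 13/24, and the value is (13)·(13/24) − 4 = 73/24.
For the column player: with q = P(1), equating a1's and a2's payoffs gives 11q − 2 = −13q + 9 ⇒ q = 11/24.

73/24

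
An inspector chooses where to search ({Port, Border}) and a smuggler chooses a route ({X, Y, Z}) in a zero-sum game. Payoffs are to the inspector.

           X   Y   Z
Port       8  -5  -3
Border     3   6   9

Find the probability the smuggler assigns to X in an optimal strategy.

11/16

Row minima: Port → -5, Border → 3; maximin = 3.
Column maxima: X → 8, Y → 6, Z → 9; minimax = 6.
3 ≠ 6, so there is no saddle point; optimal play is mixed.
Z is strictly dominated by Y (it gives the inspector strictly more in every row), so the smuggler never plays it.
On the remaining 2×2 (Port, Border vs X, Y):
Let the inspector play Port with probability p. Expected payoff against X: 8p + 3(1−p) = 5p + 3; against Y: (-5)p + 6(1−p) = −11p + 6.
Setting these equal: 5p + 3 = −11p + 6 ⇒ 16p = 3 ⇒ p = 3/16, and the value is (5)·(3/16) + 3 = 63/16.
For the smuggler: with q = P(X), equating Port's and Border's payoffs gives 13q − 5 = −3q + 6 ⇒ q = 11/16.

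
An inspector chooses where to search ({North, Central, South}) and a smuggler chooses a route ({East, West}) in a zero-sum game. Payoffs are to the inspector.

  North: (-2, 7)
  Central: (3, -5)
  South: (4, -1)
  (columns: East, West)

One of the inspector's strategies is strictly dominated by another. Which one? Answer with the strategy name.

South gives a strictly higher payoff than Central against every column: 4 > 3, -1 > -5.
So Central is strictly dominated and the inspector never plays it.

Central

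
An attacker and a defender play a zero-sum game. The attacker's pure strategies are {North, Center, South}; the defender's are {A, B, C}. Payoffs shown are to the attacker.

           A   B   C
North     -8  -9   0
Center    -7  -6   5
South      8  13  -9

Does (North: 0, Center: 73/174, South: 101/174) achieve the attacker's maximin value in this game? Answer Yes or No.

Against A this mix gives (73/174)·(-7) + (101/174)·8 = 99/58.
Against B this mix gives (73/174)·(-6) + (101/174)·13 = 875/174.
Against C this mix gives (73/174)·5 + (101/174)·(-9) = -272/87.
The defender will play C, holding the attacker to -272/87. Shifting weight toward the row that does better against C would raise this floor (the equalizing mix achieves -23/29 against both C and A), so the proposed strategy is not optimal.

No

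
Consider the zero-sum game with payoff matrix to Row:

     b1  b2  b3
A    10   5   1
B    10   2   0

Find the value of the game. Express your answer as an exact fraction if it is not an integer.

Row minima: A → 1, B → 0; maximin = 1.
Column maxima: b1 → 10, b2 → 5, b3 → 1; minimax = 1.
Since maximin = minimax = 1, there is a saddle point and the value is 1.

1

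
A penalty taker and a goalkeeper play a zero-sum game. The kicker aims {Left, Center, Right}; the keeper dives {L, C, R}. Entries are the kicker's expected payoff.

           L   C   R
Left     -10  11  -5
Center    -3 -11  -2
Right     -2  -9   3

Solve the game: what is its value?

-4

Row minima: Left → -10, Center → -11, Right → -9; maximin = -9.
Column maxima: L → -2, C → 11, R → 3; minimax = -2.
-9 ≠ -2, so there is no saddle point; optimal play is mixed.
Center is strictly dominated by Right, so the kicker never plays it.
R is strictly dominated by L (it gives the kicker strictly more in every row), so the keeper never plays it.
On the remaining 2×2 (Left, Right vs L, C):
Let the kicker play Left with probability p. Expected payoff against L: (-10)p + (-2)(1−p) = −8p − 2; against C: 11p + (-9)(1−p) = 20p − 9.
Setting these equal: −8p − 2 = 20p − 9 ⇒ −28p = -7 ⇒ p = 1/4, and the value is (-8)·(1/4) − 2 = -4.
For the keeper: with q = P(L), equating Left's and Right's payoffs gives −21q + 11 = 7q − 9 ⇒ q = 5/7.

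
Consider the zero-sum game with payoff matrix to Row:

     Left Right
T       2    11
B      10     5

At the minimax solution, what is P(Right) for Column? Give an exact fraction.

Row minima: T → 2, B → 5; maximin = 5.
Column maxima: Left → 10, Right → 11; minimax = 10.
5 ≠ 10, so there is no saddle point; optimal play is mixed.
Let Row play T with probability p. Expected payoff against Left: 2p + 10(1−p) = −8p + 10; against Right: 11p + 5(1−p) = 6p + 5.
Setting these equal: −8p + 10 = 6p + 5 ⇒ −14p = -5 ⇒ p = 5/14, and the value is (-8)·(5/14) + 10 = 50/7.
For Column: with q = P(Left), equating T's and B's payoffs gives −9q + 11 = 5q + 5 ⇒ q = 3/7.

4/7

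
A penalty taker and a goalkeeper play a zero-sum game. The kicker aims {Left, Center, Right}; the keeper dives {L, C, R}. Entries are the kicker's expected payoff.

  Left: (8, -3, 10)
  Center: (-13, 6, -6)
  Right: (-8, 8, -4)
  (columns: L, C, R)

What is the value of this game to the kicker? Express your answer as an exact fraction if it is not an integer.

Row minima: Left → -3, Center → -13, Right → -8; maximin = -3.
Column maxima: L → 8, C → 8, R → 10; minimax = 8.
-3 ≠ 8, so there is no saddle point; optimal play is mixed.
Center is strictly dominated by Right, so the kicker never plays it.
R is strictly dominated by L (it gives the kicker strictly more in every row), so the keeper never plays it.
On the remaining 2×2 (Left, Right vs L, C):
Let the kicker play Left with probability p. Expected payoff against L: 8p + (-8)(1−p) = 16p − 8; against C: (-3)p + 8(1−p) = −11p + 8.
Setting these equal: 16p − 8 = −11p + 8 ⇒ 27p = 16 ⇒ p = 16/27, and the value is (16)·(16/27) − 8 = 40/27.
For the keeper: with q = P(L), equating Left's and Right's payoffs gives 11q − 3 = −16q + 8 ⇒ q = 11/27.

40/27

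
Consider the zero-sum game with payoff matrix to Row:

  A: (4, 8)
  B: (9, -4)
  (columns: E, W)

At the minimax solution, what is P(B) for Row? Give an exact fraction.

4/17

Row minima: A → 4, B → -4; maximin = 4.
Column maxima: E → 9, W → 8; minimax = 8.
4 ≠ 8, so there is no saddle point; optimal play is mixed.
Let Row play A with probability p. Expected payoff against E: 4p + 9(1−p) = −5p + 9; against W: 8p + (-4)(1−p) = 12p − 4.
Setting these equal: −5p + 9 = 12p − 4 ⇒ −17p = -13 ⇒ p = 13/17, and the value is (-5)·(13/17) + 9 = 88/17.
For Column: with q = P(E), equating A's and B's payoffs gives −4q + 8 = 13q − 4 ⇒ q = 12/17.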